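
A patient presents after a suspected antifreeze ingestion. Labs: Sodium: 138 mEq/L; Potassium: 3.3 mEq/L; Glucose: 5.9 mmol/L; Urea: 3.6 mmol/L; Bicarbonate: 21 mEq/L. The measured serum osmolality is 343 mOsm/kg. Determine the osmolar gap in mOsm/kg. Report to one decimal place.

Calculated osmolality = 2·Na + glucose + urea
= 2·138 + 5.9 + 3.6
= 276 + 5.90 + 3.60
= 285.5 mOsm/kg ≈ 285.5 mOsm/kg
Osmolar gap = measured − calculated = 343 − 285.5 = 57.5 mOsm/kg

57.5 mOsm/kg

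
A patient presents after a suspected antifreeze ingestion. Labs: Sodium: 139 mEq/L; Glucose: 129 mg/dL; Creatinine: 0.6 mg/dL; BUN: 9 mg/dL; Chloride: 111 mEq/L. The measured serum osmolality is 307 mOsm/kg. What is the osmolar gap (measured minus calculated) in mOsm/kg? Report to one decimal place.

Calculated osmolality = 2·Na + glucose/18 + BUN/2.8
= 2·139 + 129/18 + 9/2.8
= 278 + 7.17 + 3.21
= 288.38 mOsm/kg ≈ 288.4 mOsm/kg
Osmolar gap = measured − calculated = 307 − 288.4 = 18.6 mOsm/kg

18.6 mOsm/kg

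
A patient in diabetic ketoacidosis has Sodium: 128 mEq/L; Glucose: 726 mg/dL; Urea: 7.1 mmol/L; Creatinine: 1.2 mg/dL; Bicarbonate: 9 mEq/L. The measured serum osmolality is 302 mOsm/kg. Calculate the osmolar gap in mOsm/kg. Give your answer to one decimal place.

Calculated osmolality = 2·Na + glucose/18 + urea
= 2·128 + 726/18 + 7.1
= 256 + 40.33 + 7.10
= 303.43 mOsm/kg ≈ 303.4 mOsm/kg
Osmolar gap = measured − calculated = 302 − 303.4 = -1.4 mOsm/kg

-1.4 mOsm/kg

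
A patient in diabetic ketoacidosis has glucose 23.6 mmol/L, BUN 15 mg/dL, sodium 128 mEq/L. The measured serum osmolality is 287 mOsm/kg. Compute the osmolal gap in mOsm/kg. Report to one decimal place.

Calculated osmolality = 2·Na + glucose + BUN/2.8
= 2·128 + 23.6 + 15/2.8
= 256 + 23.60 + 5.36
= 284.96 mOsm/kg ≈ 285.0 mOsm/kg
Osmolar gap = measured − calculated = 287 − 285.0 = 2.0 mOsm/kg

2.0 mOsm/kg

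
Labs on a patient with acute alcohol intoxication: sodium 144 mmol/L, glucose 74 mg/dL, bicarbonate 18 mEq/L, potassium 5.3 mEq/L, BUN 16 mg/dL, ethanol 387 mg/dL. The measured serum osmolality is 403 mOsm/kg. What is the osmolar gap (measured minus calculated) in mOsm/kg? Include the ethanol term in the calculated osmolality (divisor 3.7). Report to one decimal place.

Calculated osmolality = 2·Na + glucose/18 + BUN/2.8 + ethanol/3.7
= 2·144 + 74/18 + 16/2.8 + 387/3.7
= 288 + 4.11 + 5.71 + 104.59
= 402.41 mOsm/kg ≈ 402.4 mOsm/kg
Osmolar gap = measured − calculated = 403 − 402.4 = 0.6 mOsm/kg

0.6 mOsm/kg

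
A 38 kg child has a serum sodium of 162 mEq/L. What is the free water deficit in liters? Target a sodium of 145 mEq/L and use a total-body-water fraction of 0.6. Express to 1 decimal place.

TBW = 0.6 · 38 = 22.8 L
Free water deficit = TBW · (Na/145 − 1)
= 22.8 · (162/145 − 1)
= 22.8 · 0.1172
= 2.67 L

2.7 L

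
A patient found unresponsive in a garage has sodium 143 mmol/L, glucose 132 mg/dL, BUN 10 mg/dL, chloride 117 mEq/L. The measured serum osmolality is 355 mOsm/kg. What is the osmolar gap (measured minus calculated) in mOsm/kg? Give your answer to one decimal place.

Calculated osmolality = 2·Na + glucose/18 + BUN/2.8
= 2·143 + 132/18 + 10/2.8
= 286 + 7.33 + 3.57
= 296.9 mOsm/kg ≈ 296.9 mOsm/kg
Osmolar gap = measured − calculated = 355 − 296.9 = 58.1 mOsm/kg

58.1 mOsm/kg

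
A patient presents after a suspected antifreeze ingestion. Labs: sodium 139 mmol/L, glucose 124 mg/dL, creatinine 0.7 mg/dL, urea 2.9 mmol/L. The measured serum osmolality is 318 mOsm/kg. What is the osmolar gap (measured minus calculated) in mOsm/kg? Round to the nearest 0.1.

30.2 mOsm/kg

Calculated osmolality = 2·Na + glucose/18 + urea
= 2·139 + 124/18 + 2.9
= 278 + 6.89 + 2.90
= 287.79 mOsm/kg ≈ 287.8 mOsm/kg
Osmolar gap = measured − calculated = 318 − 287.8 = 30.2 mOsm/kg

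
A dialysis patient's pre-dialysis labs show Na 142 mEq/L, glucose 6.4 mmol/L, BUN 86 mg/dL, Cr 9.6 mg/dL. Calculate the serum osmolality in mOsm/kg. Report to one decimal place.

Calculated osmolality = 2·Na + glucose + BUN/2.8
= 2·142 + 6.4 + 86/2.8
= 284 + 6.40 + 30.71
= 321.11 mOsm/kg

321.1 mOsm/kg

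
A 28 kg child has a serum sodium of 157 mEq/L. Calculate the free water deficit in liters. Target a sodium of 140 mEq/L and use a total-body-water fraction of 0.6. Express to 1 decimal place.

TBW = 0.6 · 28 = 16.8 L
Free water deficit = TBW · (Na/140 − 1)
= 16.8 · (157/140 − 1)
= 16.8 · 0.1214
= 2.04 L

2.0 L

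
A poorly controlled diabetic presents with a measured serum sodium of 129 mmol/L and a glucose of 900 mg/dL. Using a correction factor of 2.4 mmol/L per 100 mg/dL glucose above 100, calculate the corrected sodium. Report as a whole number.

Corrected Na = measured Na + 2.4 · (glucose − 100)/100
= 129 + 2.4 · (900 − 100)/100
= 129 + 19.2
= 148.2 mmol/L

148 mmol/L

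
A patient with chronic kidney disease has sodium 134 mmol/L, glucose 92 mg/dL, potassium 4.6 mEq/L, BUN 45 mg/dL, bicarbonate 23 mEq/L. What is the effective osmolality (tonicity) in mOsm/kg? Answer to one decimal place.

273.1 mOsm/kg

Effective osmolality excludes urea (freely permeant across cell membranes):
2·Na + glucose/18
= 2·134 + 92/18
= 268 + 5.11
= 273.11 mOsm/kg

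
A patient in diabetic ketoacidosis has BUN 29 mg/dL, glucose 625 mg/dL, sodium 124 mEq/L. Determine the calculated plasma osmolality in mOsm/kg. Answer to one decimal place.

293.1 mOsm/kg

Calculated osmolality = 2·Na + glucose/18 + BUN/2.8
= 2·124 + 625/18 + 29/2.8
= 248 + 34.72 + 10.36
= 293.08 mOsm/kg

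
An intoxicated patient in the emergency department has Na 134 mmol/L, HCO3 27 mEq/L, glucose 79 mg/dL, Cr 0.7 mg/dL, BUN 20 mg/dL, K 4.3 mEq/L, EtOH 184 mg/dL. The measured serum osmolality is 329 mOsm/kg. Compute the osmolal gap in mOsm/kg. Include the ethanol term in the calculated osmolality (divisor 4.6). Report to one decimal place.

9.5 mOsm/kg

Calculated osmolality = 2·Na + glucose/18 + BUN/2.8 + ethanol/4.6
= 2·134 + 79/18 + 20/2.8 + 184/4.6
= 268 + 4.39 + 7.14 + 40
= 319.53 mOsm/kg ≈ 319.5 mOsm/kg
Osmolar gap = measured − calculated = 329 − 319.5 = 9.5 mOsm/kg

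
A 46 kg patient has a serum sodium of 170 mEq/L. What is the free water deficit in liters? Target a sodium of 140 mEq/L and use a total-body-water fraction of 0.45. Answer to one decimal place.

4.4 L

TBW = 0.45 · 46 = 20.7 L
Free water deficit = TBW · (Na/140 − 1)
= 20.7 · (170/140 − 1)
= 20.7 · 0.2143
= 4.44 L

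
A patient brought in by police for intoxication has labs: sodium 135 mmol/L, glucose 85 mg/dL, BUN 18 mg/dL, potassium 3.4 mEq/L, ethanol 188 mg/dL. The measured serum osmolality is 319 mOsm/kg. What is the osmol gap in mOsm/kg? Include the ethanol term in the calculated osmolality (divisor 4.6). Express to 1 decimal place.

-3.0 mOsm/kg

Calculated osmolality = 2·Na + glucose/18 + BUN/2.8 + ethanol/4.6
= 2·135 + 85/18 + 18/2.8 + 188/4.6
= 270 + 4.72 + 6.43 + 40.87
= 322.02 mOsm/kg ≈ 322.0 mOsm/kg
Osmolar gap = measured − calculated = 319 − 322.0 = -3.0 mOsm/kg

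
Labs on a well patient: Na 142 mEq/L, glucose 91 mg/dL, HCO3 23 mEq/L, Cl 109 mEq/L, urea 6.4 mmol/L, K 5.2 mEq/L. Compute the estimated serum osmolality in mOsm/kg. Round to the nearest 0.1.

295.5 mOsm/kg

Calculated osmolality = 2·Na + glucose/18 + urea
= 2·142 + 91/18 + 6.4
= 284 + 5.06 + 6.40
= 295.46 mOsm/kg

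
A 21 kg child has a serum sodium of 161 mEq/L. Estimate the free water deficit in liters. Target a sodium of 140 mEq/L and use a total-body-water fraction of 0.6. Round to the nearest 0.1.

TBW = 0.6 · 21 = 12.6 L
Free water deficit = TBW · (Na/140 − 1)
= 12.6 · (161/140 − 1)
= 12.6 · 0.15
= 1.89 L

1.9 L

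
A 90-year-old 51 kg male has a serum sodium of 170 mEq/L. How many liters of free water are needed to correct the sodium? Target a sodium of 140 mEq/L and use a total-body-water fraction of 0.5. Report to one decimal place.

5.5 L

TBW = 0.5 · 51 = 25.5 L
Free water deficit = TBW · (Na/140 − 1)
= 25.5 · (170/140 − 1)
= 25.5 · 0.2143
= 5.46 L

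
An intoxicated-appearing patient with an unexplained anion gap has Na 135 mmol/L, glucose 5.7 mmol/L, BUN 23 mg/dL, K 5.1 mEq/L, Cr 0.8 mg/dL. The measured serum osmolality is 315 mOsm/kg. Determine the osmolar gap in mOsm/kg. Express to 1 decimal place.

Calculated osmolality = 2·Na + glucose + BUN/2.8
= 2·135 + 5.7 + 23/2.8
= 270 + 5.70 + 8.21
= 283.91 mOsm/kg ≈ 283.9 mOsm/kg
Osmolar gap = measured − calculated = 315 − 283.9 = 31.1 mOsm/kg

31.1 mOsm/kg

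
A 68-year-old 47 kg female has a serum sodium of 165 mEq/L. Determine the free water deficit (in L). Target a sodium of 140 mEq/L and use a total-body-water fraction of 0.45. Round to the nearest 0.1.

3.8 L

TBW = 0.45 · 47 = 21.15 L
Free water deficit = TBW · (Na/140 − 1)
= 21.15 · (165/140 − 1)
= 21.15 · 0.1786
= 3.78 L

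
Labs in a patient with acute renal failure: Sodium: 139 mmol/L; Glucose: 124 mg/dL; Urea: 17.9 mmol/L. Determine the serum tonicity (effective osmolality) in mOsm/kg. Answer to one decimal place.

Effective osmolality excludes urea (freely permeant across cell membranes):
2·Na + glucose/18
= 2·139 + 124/18
= 278 + 6.89
= 284.89 mOsm/kg

284.9 mOsm/kg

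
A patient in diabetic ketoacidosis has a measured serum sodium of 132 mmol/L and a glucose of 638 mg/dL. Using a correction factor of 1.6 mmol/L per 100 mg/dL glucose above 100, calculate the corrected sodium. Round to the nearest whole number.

Corrected Na = measured Na + 1.6 · (glucose − 100)/100
= 132 + 1.6 · (638 − 100)/100
= 132 + 8.6
= 140.6 mmol/L

141 mmol/L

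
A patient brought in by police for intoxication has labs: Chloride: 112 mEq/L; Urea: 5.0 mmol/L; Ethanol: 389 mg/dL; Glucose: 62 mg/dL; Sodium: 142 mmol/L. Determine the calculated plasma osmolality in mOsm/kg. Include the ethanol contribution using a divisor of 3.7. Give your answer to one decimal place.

397.6 mOsm/kg

Calculated osmolality = 2·Na + glucose/18 + urea + ethanol/3.7
= 2·142 + 62/18 + 5 + 389/3.7
= 284 + 3.44 + 5 + 105.14
= 397.58 mOsm/kg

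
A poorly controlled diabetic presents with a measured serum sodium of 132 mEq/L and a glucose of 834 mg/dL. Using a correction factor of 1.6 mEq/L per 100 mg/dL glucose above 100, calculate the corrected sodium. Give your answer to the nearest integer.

Corrected Na = measured Na + 1.6 · (glucose − 100)/100
= 132 + 1.6 · (834 − 100)/100
= 132 + 11.7
= 143.7 mEq/L

144 mEq/L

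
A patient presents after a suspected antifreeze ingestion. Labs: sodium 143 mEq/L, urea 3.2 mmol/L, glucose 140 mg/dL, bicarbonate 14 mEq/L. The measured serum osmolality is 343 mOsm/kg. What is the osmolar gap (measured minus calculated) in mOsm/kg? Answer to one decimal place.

46.0 mOsm/kg

Calculated osmolality = 2·Na + glucose/18 + urea
= 2·143 + 140/18 + 3.2
= 286 + 7.78 + 3.20
= 296.98 mOsm/kg ≈ 297.0 mOsm/kg
Osmolar gap = measured − calculated = 343 − 297.0 = 46.0 mOsm/kg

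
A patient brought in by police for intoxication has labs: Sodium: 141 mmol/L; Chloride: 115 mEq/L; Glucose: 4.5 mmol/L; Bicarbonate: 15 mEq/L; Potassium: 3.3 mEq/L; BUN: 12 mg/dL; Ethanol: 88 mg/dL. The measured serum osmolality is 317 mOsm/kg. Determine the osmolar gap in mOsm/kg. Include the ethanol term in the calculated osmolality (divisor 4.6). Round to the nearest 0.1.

7.1 mOsm/kg

Calculated osmolality = 2·Na + glucose + BUN/2.8 + ethanol/4.6
= 2·141 + 4.5 + 12/2.8 + 88/4.6
= 282 + 4.50 + 4.29 + 19.13
= 309.92 mOsm/kg ≈ 309.9 mOsm/kg
Osmolar gap = measured − calculated = 317 − 309.9 = 7.1 mOsm/kg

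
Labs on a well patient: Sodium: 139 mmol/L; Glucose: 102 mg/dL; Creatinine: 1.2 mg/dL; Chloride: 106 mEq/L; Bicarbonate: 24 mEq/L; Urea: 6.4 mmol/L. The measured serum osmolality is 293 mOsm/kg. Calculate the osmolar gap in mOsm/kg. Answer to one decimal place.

Calculated osmolality = 2·Na + glucose/18 + urea
= 2·139 + 102/18 + 6.4
= 278 + 5.67 + 6.40
= 290.07 mOsm/kg ≈ 290.1 mOsm/kg
Osmolar gap = measured − calculated = 293 − 290.1 = 2.9 mOsm/kg

2.9 mOsm/kg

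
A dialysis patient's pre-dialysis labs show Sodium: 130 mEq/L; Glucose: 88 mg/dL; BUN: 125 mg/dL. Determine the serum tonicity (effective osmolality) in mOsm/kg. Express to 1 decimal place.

264.9 mOsm/kg

Effective osmolality excludes urea (freely permeant across cell membranes):
2·Na + glucose/18
= 2·130 + 88/18
= 260 + 4.89
= 264.89 mOsm/kg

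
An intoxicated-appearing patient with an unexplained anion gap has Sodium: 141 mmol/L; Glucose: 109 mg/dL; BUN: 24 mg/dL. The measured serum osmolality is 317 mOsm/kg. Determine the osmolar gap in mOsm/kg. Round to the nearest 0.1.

Calculated osmolality = 2·Na + glucose/18 + BUN/2.8
= 2·141 + 109/18 + 24/2.8
= 282 + 6.06 + 8.57
= 296.63 mOsm/kg ≈ 296.6 mOsm/kg
Osmolar gap = measured − calculated = 317 − 296.6 = 20.4 mOsm/kg

20.4 mOsm/kg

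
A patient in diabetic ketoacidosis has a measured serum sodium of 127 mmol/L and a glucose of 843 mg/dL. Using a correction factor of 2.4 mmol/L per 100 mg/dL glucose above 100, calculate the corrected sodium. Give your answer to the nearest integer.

145 mmol/L

Corrected Na = measured Na + 2.4 · (glucose − 100)/100
= 127 + 2.4 · (843 − 100)/100
= 127 + 17.8
= 144.8 mmol/L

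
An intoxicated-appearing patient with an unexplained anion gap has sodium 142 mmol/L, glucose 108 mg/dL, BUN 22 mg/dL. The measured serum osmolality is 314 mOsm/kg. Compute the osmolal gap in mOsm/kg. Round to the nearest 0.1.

16.1 mOsm/kg

Calculated osmolality = 2·Na + glucose/18 + BUN/2.8
= 2·142 + 108/18 + 22/2.8
= 284 + 6 + 7.86
= 297.86 mOsm/kg ≈ 297.9 mOsm/kg
Osmolar gap = measured − calculated = 314 − 297.9 = 16.1 mOsm/kg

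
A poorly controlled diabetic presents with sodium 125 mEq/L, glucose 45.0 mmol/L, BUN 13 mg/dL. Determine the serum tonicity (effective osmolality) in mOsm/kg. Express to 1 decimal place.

Effective osmolality excludes urea (freely permeant across cell membranes):
2·Na + glucose
= 2·125 + 45
= 250 + 45
= 295 mOsm/kg

295.0 mOsm/kg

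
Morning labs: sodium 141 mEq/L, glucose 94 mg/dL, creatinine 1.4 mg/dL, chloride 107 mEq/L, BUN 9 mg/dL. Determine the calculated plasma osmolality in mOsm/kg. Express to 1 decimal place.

Calculated osmolality = 2·Na + glucose/18 + BUN/2.8
= 2·141 + 94/18 + 9/2.8
= 282 + 5.22 + 3.21
= 290.43 mOsm/kg

290.4 mOsm/kg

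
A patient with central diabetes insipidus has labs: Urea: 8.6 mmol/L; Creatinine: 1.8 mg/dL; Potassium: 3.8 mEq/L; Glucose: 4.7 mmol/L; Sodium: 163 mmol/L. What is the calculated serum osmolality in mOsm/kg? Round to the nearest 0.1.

339.3 mOsm/kg

Calculated osmolality = 2·Na + glucose + urea
= 2·163 + 4.7 + 8.6
= 326 + 4.70 + 8.60
= 339.3 mOsm/kg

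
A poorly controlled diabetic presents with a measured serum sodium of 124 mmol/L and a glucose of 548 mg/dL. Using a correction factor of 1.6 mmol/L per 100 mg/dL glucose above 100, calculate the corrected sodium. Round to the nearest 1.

Corrected Na = measured Na + 1.6 · (glucose − 100)/100
= 124 + 1.6 · (548 − 100)/100
= 124 + 7.2
= 131.2 mmol/L

131 mmol/L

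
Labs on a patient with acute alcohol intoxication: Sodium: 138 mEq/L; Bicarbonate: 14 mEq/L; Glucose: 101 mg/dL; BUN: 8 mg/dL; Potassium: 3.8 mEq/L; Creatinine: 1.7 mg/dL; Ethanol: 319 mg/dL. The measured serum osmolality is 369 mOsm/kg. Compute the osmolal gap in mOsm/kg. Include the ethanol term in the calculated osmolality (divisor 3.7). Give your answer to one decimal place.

Calculated osmolality = 2·Na + glucose/18 + BUN/2.8 + ethanol/3.7
= 2·138 + 101/18 + 8/2.8 + 319/3.7
= 276 + 5.61 + 2.86 + 86.22
= 370.69 mOsm/kg ≈ 370.7 mOsm/kg
Osmolar gap = measured − calculated = 369 − 370.7 = -1.7 mOsm/kg

-1.7 mOsm/kg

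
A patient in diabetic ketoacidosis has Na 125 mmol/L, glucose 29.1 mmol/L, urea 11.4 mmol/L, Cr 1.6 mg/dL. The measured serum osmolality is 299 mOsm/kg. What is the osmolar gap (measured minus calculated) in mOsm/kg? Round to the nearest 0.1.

Calculated osmolality = 2·Na + glucose + urea
= 2·125 + 29.1 + 11.4
= 250 + 29.10 + 11.40
= 290.5 mOsm/kg ≈ 290.5 mOsm/kg
Osmolar gap = measured − calculated = 299 − 290.5 = 8.5 mOsm/kg

8.5 mOsm/kg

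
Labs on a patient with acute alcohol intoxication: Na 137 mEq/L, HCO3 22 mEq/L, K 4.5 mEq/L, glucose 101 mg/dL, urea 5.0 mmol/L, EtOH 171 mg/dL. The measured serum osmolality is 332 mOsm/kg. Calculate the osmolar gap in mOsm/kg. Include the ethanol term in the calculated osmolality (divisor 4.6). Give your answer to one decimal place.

Calculated osmolality = 2·Na + glucose/18 + urea + ethanol/4.6
= 2·137 + 101/18 + 5 + 171/4.6
= 274 + 5.61 + 5 + 37.17
= 321.78 mOsm/kg ≈ 321.8 mOsm/kg
Osmolar gap = measured − calculated = 332 − 321.8 = 10.2 mOsm/kg

10.2 mOsm/kg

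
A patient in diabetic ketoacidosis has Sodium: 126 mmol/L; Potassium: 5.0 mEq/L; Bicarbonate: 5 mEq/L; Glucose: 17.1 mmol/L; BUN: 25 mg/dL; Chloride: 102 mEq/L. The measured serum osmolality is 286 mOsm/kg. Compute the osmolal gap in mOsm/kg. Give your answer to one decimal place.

8.0 mOsm/kg

Calculated osmolality = 2·Na + glucose + BUN/2.8
= 2·126 + 17.1 + 25/2.8
= 252 + 17.10 + 8.93
= 278.03 mOsm/kg ≈ 278.0 mOsm/kg
Osmolar gap = measured − calculated = 286 − 278.0 = 8.0 mOsm/kg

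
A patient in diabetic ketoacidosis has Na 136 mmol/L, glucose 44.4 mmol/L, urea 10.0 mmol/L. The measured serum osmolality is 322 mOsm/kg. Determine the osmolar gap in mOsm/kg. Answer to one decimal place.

-4.4 mOsm/kg

Calculated osmolality = 2·Na + glucose + urea
= 2·136 + 44.4 + 10
= 272 + 44.40 + 10
= 326.4 mOsm/kg ≈ 326.4 mOsm/kg
Osmolar gap = measured − calculated = 322 − 326.4 = -4.4 mOsm/kg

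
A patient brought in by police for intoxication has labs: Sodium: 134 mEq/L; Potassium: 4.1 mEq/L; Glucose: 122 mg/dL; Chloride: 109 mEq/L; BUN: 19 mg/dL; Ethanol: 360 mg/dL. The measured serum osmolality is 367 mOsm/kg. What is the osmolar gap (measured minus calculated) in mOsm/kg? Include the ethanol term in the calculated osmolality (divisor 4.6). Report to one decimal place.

Calculated osmolality = 2·Na + glucose/18 + BUN/2.8 + ethanol/4.6
= 2·134 + 122/18 + 19/2.8 + 360/4.6
= 268 + 6.78 + 6.79 + 78.26
= 359.83 mOsm/kg ≈ 359.8 mOsm/kg
Osmolar gap = measured − calculated = 367 − 359.8 = 7.2 mOsm/kg

7.2 mOsm/kg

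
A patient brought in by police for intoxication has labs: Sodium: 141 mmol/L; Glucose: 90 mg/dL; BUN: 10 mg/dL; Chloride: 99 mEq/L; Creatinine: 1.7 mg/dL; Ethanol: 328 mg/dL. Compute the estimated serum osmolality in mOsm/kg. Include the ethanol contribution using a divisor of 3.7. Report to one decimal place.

Calculated osmolality = 2·Na + glucose/18 + BUN/2.8 + ethanol/3.7
= 2·141 + 90/18 + 10/2.8 + 328/3.7
= 282 + 5 + 3.57 + 88.65
= 379.22 mOsm/kg

379.2 mOsm/kg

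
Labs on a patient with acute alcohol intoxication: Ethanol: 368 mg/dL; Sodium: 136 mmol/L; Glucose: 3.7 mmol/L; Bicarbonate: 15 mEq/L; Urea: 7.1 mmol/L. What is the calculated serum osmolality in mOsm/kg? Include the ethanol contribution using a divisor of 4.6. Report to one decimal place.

Calculated osmolality = 2·Na + glucose + urea + ethanol/4.6
= 2·136 + 3.7 + 7.1 + 368/4.6
= 272 + 3.70 + 7.10 + 80
= 362.8 mOsm/kg

362.8 mOsm/kg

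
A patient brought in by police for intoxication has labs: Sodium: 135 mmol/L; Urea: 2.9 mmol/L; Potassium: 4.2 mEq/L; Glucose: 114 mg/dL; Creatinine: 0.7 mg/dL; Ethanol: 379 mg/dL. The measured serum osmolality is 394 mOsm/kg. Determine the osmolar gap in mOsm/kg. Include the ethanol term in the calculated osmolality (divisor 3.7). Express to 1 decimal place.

Calculated osmolality = 2·Na + glucose/18 + urea + ethanol/3.7
= 2·135 + 114/18 + 2.9 + 379/3.7
= 270 + 6.33 + 2.90 + 102.43
= 381.66 mOsm/kg ≈ 381.7 mOsm/kg
Osmolar gap = measured − calculated = 394 − 381.7 = 12.3 mOsm/kg

12.3 mOsm/kg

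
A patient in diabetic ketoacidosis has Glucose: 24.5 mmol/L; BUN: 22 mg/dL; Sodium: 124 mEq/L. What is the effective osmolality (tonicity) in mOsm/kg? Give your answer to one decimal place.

272.5 mOsm/kg

Effective osmolality excludes urea (freely permeant across cell membranes):
2·Na + glucose
= 2·124 + 24.5
= 248 + 24.5
= 272.5 mOsm/kg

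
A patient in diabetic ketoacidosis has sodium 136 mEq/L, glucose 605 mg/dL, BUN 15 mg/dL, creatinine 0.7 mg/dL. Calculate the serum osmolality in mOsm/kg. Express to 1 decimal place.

Calculated osmolality = 2·Na + glucose/18 + BUN/2.8
= 2·136 + 605/18 + 15/2.8
= 272 + 33.61 + 5.36
= 310.97 mOsm/kg

311.0 mOsm/kg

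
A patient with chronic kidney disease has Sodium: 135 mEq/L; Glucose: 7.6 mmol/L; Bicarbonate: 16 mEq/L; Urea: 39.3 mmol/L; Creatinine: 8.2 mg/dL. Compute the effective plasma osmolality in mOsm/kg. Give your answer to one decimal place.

Effective osmolality excludes urea (freely permeant across cell membranes):
2·Na + glucose
= 2·135 + 7.6
= 270 + 7.6
= 277.6 mOsm/kg

277.6 mOsm/kg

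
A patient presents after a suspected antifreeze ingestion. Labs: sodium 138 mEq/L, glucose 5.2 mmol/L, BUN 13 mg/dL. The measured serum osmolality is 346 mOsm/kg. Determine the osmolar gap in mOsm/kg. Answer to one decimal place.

60.2 mOsm/kg

Calculated osmolality = 2·Na + glucose + BUN/2.8
= 2·138 + 5.2 + 13/2.8
= 276 + 5.20 + 4.64
= 285.84 mOsm/kg ≈ 285.8 mOsm/kg
Osmolar gap = measured − calculated = 346 − 285.8 = 60.2 mOsm/kg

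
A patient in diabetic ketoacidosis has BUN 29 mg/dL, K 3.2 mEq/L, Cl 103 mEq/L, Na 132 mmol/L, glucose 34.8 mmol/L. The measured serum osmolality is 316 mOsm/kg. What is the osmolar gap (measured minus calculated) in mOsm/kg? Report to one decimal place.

6.8 mOsm/kg

Calculated osmolality = 2·Na + glucose + BUN/2.8
= 2·132 + 34.8 + 29/2.8
= 264 + 34.80 + 10.36
= 309.16 mOsm/kg ≈ 309.2 mOsm/kg
Osmolar gap = measured − calculated = 316 − 309.2 = 6.8 mOsm/kg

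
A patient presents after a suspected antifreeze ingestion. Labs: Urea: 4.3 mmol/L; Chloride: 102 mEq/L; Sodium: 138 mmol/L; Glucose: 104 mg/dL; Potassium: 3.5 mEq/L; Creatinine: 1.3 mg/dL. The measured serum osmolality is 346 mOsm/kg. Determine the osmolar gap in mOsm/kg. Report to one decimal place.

59.9 mOsm/kg

Calculated osmolality = 2·Na + glucose/18 + urea
= 2·138 + 104/18 + 4.3
= 276 + 5.78 + 4.30
= 286.08 mOsm/kg ≈ 286.1 mOsm/kg
Osmolar gap = measured − calculated = 346 − 286.1 = 59.9 mOsm/kg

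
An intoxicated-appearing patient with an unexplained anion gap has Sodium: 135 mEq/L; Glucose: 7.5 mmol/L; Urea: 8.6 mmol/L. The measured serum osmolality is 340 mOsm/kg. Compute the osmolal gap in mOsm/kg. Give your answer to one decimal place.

Calculated osmolality = 2·Na + glucose + urea
= 2·135 + 7.5 + 8.6
= 270 + 7.50 + 8.60
= 286.1 mOsm/kg ≈ 286.1 mOsm/kg
Osmolar gap = measured − calculated = 340 − 286.1 = 53.9 mOsm/kg

53.9 mOsm/kg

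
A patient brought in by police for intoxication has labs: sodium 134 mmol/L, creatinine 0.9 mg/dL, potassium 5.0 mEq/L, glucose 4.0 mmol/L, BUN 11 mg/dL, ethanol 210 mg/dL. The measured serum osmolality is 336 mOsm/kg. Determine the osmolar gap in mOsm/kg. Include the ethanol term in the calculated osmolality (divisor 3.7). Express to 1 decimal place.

3.3 mOsm/kg

Calculated osmolality = 2·Na + glucose + BUN/2.8 + ethanol/3.7
= 2·134 + 4 + 11/2.8 + 210/3.7
= 268 + 4 + 3.93 + 56.76
= 332.69 mOsm/kg ≈ 332.7 mOsm/kg
Osmolar gap = measured − calculated = 336 − 332.7 = 3.3 mOsm/kg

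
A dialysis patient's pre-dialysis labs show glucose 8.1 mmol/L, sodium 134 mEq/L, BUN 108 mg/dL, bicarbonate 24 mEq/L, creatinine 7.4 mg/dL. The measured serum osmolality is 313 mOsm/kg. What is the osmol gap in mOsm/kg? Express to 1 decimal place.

-1.7 mOsm/kg

Calculated osmolality = 2·Na + glucose + BUN/2.8
= 2·134 + 8.1 + 108/2.8
= 268 + 8.10 + 38.57
= 314.67 mOsm/kg ≈ 314.7 mOsm/kg
Osmolar gap = measured − calculated = 313 − 314.7 = -1.7 mOsm/kg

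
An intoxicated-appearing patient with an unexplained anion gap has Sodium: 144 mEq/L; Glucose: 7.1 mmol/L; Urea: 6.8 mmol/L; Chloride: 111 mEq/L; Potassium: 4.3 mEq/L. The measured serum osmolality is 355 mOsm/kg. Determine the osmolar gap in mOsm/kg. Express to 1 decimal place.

53.1 mOsm/kg

Calculated osmolality = 2·Na + glucose + urea
= 2·144 + 7.1 + 6.8
= 288 + 7.10 + 6.80
= 301.9 mOsm/kg ≈ 301.9 mOsm/kg
Osmolar gap = measured − calculated = 355 − 301.9 = 53.1 mOsm/kg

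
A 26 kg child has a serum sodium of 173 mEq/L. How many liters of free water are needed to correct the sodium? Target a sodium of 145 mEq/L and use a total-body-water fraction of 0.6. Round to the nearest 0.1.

TBW = 0.6 · 26 = 15.6 L
Free water deficit = TBW · (Na/145 − 1)
= 15.6 · (173/145 − 1)
= 15.6 · 0.1931
= 3.01 L

3.0 L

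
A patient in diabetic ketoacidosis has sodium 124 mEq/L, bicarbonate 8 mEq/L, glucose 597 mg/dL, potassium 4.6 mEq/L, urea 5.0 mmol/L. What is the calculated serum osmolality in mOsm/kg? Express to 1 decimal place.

286.2 mOsm/kg

Calculated osmolality = 2·Na + glucose/18 + urea
= 2·124 + 597/18 + 5
= 248 + 33.17 + 5
= 286.17 mOsm/kg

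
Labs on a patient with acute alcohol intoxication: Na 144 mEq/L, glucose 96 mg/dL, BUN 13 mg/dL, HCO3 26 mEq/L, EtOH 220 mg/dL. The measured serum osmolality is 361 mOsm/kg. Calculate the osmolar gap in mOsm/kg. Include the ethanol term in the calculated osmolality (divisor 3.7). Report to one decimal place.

Calculated osmolality = 2·Na + glucose/18 + BUN/2.8 + ethanol/3.7
= 2·144 + 96/18 + 13/2.8 + 220/3.7
= 288 + 5.33 + 4.64 + 59.46
= 357.43 mOsm/kg ≈ 357.4 mOsm/kg
Osmolar gap = measured − calculated = 361 − 357.4 = 3.6 mOsm/kg

3.6 mOsm/kg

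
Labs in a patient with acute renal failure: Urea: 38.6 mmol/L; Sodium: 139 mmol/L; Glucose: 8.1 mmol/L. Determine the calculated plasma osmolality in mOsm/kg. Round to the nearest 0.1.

324.7 mOsm/kg

Calculated osmolality = 2·Na + glucose + urea
= 2·139 + 8.1 + 38.6
= 278 + 8.10 + 38.60
= 324.7 mOsm/kg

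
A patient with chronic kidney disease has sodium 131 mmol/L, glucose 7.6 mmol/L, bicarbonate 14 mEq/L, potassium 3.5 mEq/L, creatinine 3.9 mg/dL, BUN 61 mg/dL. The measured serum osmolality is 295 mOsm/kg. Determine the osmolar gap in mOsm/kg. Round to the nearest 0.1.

3.6 mOsm/kg

Calculated osmolality = 2·Na + glucose + BUN/2.8
= 2·131 + 7.6 + 61/2.8
= 262 + 7.60 + 21.79
= 291.39 mOsm/kg ≈ 291.4 mOsm/kg
Osmolar gap = measured − calculated = 295 − 291.4 = 3.6 mOsm/kg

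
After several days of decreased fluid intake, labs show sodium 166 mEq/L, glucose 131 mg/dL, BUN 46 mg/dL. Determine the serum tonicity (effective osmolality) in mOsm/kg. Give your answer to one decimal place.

339.3 mOsm/kg

Effective osmolality excludes urea (freely permeant across cell membranes):
2·Na + glucose/18
= 2·166 + 131/18
= 332 + 7.28
= 339.28 mOsm/kg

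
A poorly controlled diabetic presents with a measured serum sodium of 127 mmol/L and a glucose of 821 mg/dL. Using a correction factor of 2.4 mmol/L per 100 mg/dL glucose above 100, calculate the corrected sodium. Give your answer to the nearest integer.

Corrected Na = measured Na + 2.4 · (glucose − 100)/100
= 127 + 2.4 · (821 − 100)/100
= 127 + 17.3
= 144.3 mmol/L

144 mmol/L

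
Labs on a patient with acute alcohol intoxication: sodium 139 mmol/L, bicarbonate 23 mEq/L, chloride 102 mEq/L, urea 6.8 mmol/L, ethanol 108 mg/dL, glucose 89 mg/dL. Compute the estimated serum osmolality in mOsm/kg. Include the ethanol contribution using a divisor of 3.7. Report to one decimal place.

318.9 mOsm/kg

Calculated osmolality = 2·Na + glucose/18 + urea + ethanol/3.7
= 2·139 + 89/18 + 6.8 + 108/3.7
= 278 + 4.94 + 6.80 + 29.19
= 318.93 mOsm/kg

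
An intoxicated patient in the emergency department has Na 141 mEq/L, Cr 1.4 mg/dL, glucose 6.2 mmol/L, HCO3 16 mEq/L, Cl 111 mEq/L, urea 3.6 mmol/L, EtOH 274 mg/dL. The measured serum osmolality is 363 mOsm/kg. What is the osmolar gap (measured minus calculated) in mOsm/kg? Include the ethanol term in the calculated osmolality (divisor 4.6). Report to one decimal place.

11.6 mOsm/kg

Calculated osmolality = 2·Na + glucose + urea + ethanol/4.6
= 2·141 + 6.2 + 3.6 + 274/4.6
= 282 + 6.20 + 3.60 + 59.57
= 351.37 mOsm/kg ≈ 351.4 mOsm/kg
Osmolar gap = measured − calculated = 363 − 351.4 = 11.6 mOsm/kg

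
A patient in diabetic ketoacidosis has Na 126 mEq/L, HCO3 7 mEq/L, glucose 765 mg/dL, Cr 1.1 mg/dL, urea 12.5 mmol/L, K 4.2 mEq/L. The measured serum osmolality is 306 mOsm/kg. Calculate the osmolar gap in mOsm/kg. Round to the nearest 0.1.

Calculated osmolality = 2·Na + glucose/18 + urea
= 2·126 + 765/18 + 12.5
= 252 + 42.50 + 12.50
= 307 mOsm/kg ≈ 307.0 mOsm/kg
Osmolar gap = measured − calculated = 306 − 307.0 = -1.0 mOsm/kg

-1.0 mOsm/kg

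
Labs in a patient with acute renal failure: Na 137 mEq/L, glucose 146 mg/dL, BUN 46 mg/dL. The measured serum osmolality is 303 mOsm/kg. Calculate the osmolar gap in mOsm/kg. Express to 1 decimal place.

4.5 mOsm/kg

Calculated osmolality = 2·Na + glucose/18 + BUN/2.8
= 2·137 + 146/18 + 46/2.8
= 274 + 8.11 + 16.43
= 298.54 mOsm/kg ≈ 298.5 mOsm/kg
Osmolar gap = measured − calculated = 303 − 298.5 = 4.5 mOsm/kg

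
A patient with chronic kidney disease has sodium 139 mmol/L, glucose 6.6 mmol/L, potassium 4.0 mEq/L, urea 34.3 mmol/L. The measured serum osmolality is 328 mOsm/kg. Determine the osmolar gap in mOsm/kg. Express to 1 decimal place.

9.1 mOsm/kg

Calculated osmolality = 2·Na + glucose + urea
= 2·139 + 6.6 + 34.3
= 278 + 6.60 + 34.30
= 318.9 mOsm/kg ≈ 318.9 mOsm/kg
Osmolar gap = measured − calculated = 328 − 318.9 = 9.1 mOsm/kg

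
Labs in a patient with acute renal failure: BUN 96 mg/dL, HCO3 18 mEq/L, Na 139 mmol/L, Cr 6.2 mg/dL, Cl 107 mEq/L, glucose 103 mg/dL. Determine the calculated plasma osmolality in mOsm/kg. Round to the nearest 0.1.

318.0 mOsm/kg

Calculated osmolality = 2·Na + glucose/18 + BUN/2.8
= 2·139 + 103/18 + 96/2.8
= 278 + 5.72 + 34.29
= 318.01 mOsm/kg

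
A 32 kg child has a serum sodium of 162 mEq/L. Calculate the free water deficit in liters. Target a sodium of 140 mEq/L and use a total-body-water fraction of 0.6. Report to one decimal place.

3.0 L

TBW = 0.6 · 32 = 19.2 L
Free water deficit = TBW · (Na/140 − 1)
= 19.2 · (162/140 − 1)
= 19.2 · 0.1571
= 3.02 L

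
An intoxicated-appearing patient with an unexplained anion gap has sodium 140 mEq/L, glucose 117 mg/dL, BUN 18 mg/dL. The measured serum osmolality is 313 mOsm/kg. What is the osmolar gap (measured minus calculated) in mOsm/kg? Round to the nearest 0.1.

20.1 mOsm/kg

Calculated osmolality = 2·Na + glucose/18 + BUN/2.8
= 2·140 + 117/18 + 18/2.8
= 280 + 6.50 + 6.43
= 292.93 mOsm/kg ≈ 292.9 mOsm/kg
Osmolar gap = measured − calculated = 313 − 292.9 = 20.1 mOsm/kg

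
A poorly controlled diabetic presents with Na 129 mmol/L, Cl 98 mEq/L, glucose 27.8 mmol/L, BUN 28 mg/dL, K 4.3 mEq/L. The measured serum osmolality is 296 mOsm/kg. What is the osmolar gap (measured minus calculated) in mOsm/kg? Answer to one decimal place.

Calculated osmolality = 2·Na + glucose + BUN/2.8
= 2·129 + 27.8 + 28/2.8
= 258 + 27.80 + 10
= 295.8 mOsm/kg ≈ 295.8 mOsm/kg
Osmolar gap = measured − calculated = 296 − 295.8 = 0.2 mOsm/kg

0.2 mOsm/kg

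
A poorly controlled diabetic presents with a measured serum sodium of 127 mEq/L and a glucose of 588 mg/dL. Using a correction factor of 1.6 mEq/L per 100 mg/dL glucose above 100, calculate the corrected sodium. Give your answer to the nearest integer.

Corrected Na = measured Na + 1.6 · (glucose − 100)/100
= 127 + 1.6 · (588 − 100)/100
= 127 + 7.8
= 134.8 mEq/L

135 mEq/L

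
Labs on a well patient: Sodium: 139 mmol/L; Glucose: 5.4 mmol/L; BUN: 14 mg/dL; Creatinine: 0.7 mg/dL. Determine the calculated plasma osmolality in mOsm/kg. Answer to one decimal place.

Calculated osmolality = 2·Na + glucose + BUN/2.8
= 2·139 + 5.4 + 14/2.8
= 278 + 5.40 + 5
= 288.4 mOsm/kg

288.4 mOsm/kg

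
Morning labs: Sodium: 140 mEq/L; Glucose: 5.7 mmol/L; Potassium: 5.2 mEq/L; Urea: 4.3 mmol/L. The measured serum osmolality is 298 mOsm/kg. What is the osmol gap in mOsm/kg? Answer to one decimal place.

8.0 mOsm/kg

Calculated osmolality = 2·Na + glucose + urea
= 2·140 + 5.7 + 4.3
= 280 + 5.70 + 4.30
= 290 mOsm/kg ≈ 290.0 mOsm/kg
Osmolar gap = measured − calculated = 298 − 290.0 = 8.0 mOsm/kg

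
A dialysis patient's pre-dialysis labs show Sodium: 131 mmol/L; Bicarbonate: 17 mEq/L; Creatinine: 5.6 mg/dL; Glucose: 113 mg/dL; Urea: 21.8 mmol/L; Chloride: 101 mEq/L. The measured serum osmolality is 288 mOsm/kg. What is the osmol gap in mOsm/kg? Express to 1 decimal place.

Calculated osmolality = 2·Na + glucose/18 + urea
= 2·131 + 113/18 + 21.8
= 262 + 6.28 + 21.80
= 290.08 mOsm/kg ≈ 290.1 mOsm/kg
Osmolar gap = measured − calculated = 288 − 290.1 = -2.1 mOsm/kg

-2.1 mOsm/kg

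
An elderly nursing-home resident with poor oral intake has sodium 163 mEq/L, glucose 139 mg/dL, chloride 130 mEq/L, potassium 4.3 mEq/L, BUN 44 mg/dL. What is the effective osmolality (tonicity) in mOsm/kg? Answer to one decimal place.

Effective osmolality excludes urea (freely permeant across cell membranes):
2·Na + glucose/18
= 2·163 + 139/18
= 326 + 7.72
= 333.72 mOsm/kg

333.7 mOsm/kg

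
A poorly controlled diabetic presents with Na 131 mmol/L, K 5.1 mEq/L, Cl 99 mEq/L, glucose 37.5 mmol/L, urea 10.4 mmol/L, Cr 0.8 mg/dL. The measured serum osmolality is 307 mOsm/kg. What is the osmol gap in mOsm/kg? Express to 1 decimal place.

-2.9 mOsm/kg

Calculated osmolality = 2·Na + glucose + urea
= 2·131 + 37.5 + 10.4
= 262 + 37.50 + 10.40
= 309.9 mOsm/kg ≈ 309.9 mOsm/kg
Osmolar gap = measured − calculated = 307 − 309.9 = -2.9 mOsm/kg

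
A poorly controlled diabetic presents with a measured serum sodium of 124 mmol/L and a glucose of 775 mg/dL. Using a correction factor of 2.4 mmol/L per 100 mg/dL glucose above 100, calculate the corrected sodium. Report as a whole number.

Corrected Na = measured Na + 2.4 · (glucose − 100)/100
= 124 + 2.4 · (775 − 100)/100
= 124 + 16.2
= 140.2 mmol/L

140 mmol/L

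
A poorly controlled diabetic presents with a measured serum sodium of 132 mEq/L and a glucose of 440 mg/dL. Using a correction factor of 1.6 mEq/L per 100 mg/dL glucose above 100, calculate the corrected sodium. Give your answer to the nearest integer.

137 mEq/L

Corrected Na = measured Na + 1.6 · (glucose − 100)/100
= 132 + 1.6 · (440 − 100)/100
= 132 + 5.4
= 137.4 mEq/L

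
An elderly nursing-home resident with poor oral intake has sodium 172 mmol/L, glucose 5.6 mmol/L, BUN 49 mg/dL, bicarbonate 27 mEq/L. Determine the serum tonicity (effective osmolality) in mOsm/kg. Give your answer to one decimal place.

Effective osmolality excludes urea (freely permeant across cell membranes):
2·Na + glucose
= 2·172 + 5.6
= 344 + 5.6
= 349.6 mOsm/kg

349.6 mOsm/kg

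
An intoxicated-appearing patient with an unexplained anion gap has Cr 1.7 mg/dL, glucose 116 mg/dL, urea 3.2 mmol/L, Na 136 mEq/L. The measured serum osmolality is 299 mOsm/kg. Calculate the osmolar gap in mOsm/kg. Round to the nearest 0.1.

17.4 mOsm/kg

Calculated osmolality = 2·Na + glucose/18 + urea
= 2·136 + 116/18 + 3.2
= 272 + 6.44 + 3.20
= 281.64 mOsm/kg ≈ 281.6 mOsm/kg
Osmolar gap = measured − calculated = 299 − 281.6 = 17.4 mOsm/kg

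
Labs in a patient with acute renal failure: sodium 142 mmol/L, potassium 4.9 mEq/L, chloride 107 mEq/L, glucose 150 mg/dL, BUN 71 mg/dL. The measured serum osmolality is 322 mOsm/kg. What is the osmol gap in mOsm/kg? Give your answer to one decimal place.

4.3 mOsm/kg

Calculated osmolality = 2·Na + glucose/18 + BUN/2.8
= 2·142 + 150/18 + 71/2.8
= 284 + 8.33 + 25.36
= 317.69 mOsm/kg ≈ 317.7 mOsm/kg
Osmolar gap = measured − calculated = 322 − 317.7 = 4.3 mOsm/kg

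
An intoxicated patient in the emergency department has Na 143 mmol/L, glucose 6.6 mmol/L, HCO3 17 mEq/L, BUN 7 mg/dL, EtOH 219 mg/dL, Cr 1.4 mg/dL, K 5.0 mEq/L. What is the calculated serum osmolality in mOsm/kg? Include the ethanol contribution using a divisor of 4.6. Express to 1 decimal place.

Calculated osmolality = 2·Na + glucose + BUN/2.8 + ethanol/4.6
= 2·143 + 6.6 + 7/2.8 + 219/4.6
= 286 + 6.60 + 2.50 + 47.61
= 342.71 mOsm/kg

342.7 mOsm/kg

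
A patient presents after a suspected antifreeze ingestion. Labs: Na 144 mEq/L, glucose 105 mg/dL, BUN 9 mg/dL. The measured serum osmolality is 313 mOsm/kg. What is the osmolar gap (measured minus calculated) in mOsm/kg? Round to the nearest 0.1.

16.0 mOsm/kg

Calculated osmolality = 2·Na + glucose/18 + BUN/2.8
= 2·144 + 105/18 + 9/2.8
= 288 + 5.83 + 3.21
= 297.04 mOsm/kg ≈ 297.0 mOsm/kg
Osmolar gap = measured − calculated = 313 − 297.0 = 16.0 mOsm/kg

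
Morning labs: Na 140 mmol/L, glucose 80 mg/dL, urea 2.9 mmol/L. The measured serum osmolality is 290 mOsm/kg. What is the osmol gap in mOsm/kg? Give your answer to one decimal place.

Calculated osmolality = 2·Na + glucose/18 + urea
= 2·140 + 80/18 + 2.9
= 280 + 4.44 + 2.90
= 287.34 mOsm/kg ≈ 287.3 mOsm/kg
Osmolar gap = measured − calculated = 290 − 287.3 = 2.7 mOsm/kg

2.7 mOsm/kg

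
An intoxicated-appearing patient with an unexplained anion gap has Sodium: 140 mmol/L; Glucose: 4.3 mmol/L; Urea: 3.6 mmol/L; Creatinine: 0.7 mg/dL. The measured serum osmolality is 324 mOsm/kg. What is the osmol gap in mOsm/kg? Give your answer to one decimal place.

Calculated osmolality = 2·Na + glucose + urea
= 2·140 + 4.3 + 3.6
= 280 + 4.30 + 3.60
= 287.9 mOsm/kg ≈ 287.9 mOsm/kg
Osmolar gap = measured − calculated = 324 − 287.9 = 36.1 mOsm/kg

36.1 mOsm/kg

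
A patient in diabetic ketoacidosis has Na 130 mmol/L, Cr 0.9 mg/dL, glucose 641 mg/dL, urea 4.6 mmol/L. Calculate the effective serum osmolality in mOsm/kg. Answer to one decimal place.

Effective osmolality excludes urea (freely permeant across cell membranes):
2·Na + glucose/18
= 2·130 + 641/18
= 260 + 35.61
= 295.61 mOsm/kg

295.6 mOsm/kg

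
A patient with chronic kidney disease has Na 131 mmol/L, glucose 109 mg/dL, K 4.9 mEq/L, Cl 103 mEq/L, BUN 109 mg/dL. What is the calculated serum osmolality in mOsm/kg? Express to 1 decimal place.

Calculated osmolality = 2·Na + glucose/18 + BUN/2.8
= 2·131 + 109/18 + 109/2.8
= 262 + 6.06 + 38.93
= 306.99 mOsm/kg

307.0 mOsm/kg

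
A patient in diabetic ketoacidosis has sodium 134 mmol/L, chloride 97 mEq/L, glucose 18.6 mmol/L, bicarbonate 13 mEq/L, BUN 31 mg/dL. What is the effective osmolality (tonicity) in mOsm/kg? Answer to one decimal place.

Effective osmolality excludes urea (freely permeant across cell membranes):
2·Na + glucose
= 2·134 + 18.6
= 268 + 18.6
= 286.6 mOsm/kg

286.6 mOsm/kg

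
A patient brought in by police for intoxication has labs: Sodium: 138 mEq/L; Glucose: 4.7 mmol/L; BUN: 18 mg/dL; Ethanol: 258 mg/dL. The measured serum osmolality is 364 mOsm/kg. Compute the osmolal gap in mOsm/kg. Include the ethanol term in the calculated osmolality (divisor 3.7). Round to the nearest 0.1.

7.1 mOsm/kg

Calculated osmolality = 2·Na + glucose + BUN/2.8 + ethanol/3.7
= 2·138 + 4.7 + 18/2.8 + 258/3.7
= 276 + 4.70 + 6.43 + 69.73
= 356.86 mOsm/kg ≈ 356.9 mOsm/kg
Osmolar gap = measured − calculated = 364 − 356.9 = 7.1 mOsm/kg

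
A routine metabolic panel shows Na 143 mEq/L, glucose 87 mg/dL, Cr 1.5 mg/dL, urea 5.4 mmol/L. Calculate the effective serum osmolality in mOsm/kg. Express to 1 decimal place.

290.8 mOsm/kg

Effective osmolality excludes urea (freely permeant across cell membranes):
2·Na + glucose/18
= 2·143 + 87/18
= 286 + 4.83
= 290.83 mOsm/kg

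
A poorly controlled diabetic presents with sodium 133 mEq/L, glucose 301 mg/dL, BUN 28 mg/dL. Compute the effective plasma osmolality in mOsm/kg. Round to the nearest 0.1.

282.7 mOsm/kg

Effective osmolality excludes urea (freely permeant across cell membranes):
2·Na + glucose/18
= 2·133 + 301/18
= 266 + 16.72
= 282.72 mOsm/kg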